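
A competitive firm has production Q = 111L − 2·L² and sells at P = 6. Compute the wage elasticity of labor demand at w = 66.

From P·MP_L = w with MP_L = 111 − 4L, labor demand is L(w) = (111 − w/6)/4.
dL/dw = −1/(24) = -1/24.
At w = 66, L = 25, so ε = (dL/dw)·(w/L) = (-1/24)·(66/25) = -0.11.

ε = -0.11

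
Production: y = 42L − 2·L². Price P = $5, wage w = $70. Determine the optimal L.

L* = 7

The marginal product of L is MP_L = 42 − 4L.
A price-taking firm hires until the value of the marginal product equals the wage: P·MP_L = w, so 5·(42 − 4L) = 70.
Then 42 − 4L = 14, giving L = 7.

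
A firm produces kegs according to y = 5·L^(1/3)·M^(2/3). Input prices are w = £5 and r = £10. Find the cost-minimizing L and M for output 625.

Cost minimization requires the marginal rate of technical substitution to equal the input-price ratio: MP_L/MP_M = w/r.
Here MP_L/MP_M = (1/3)·(M/L)/(2/3) = 0.5·(M/L). Setting this equal to 5/10 = 0.5 gives M = L.
Substituting into y = 625: 5·L^(1/3)·(L)^(2/3) = 625.
Solving, L = 125 and M = 125.

L* = 125, M* = 125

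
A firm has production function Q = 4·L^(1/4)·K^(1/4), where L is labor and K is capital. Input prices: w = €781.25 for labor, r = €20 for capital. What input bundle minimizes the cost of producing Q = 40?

L* = 16, K* = 625

Cost minimization requires the marginal rate of technical substitution to equal the input-price ratio: MP_L/MP_K = w/r.
Here MP_L/MP_K = (1/4)·(K/L)/(1/4) = (K/L). Setting this equal to 781.25/20 = 39.0625 gives K = 39.0625L.
Substituting into Q = 40: 4·L^(1/4)·(39.0625L)^(1/4) = 40.
Solving, L = 16 and K = 625.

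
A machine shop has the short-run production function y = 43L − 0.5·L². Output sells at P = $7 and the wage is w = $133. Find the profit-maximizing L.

L* = 24

The marginal product of L is MP_L = 43 − L.
A price-taking firm hires until the value of the marginal product equals the wage: P·MP_L = w, so 7·(43 − L) = 133.
Then 43 − L = 19, giving L = 24.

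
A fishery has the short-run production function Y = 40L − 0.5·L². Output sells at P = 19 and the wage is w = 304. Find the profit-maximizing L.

L* = 24

The marginal product of L is MP_L = 40 − L.
A price-taking firm hires until the value of the marginal product equals the wage: P·MP_L = w, so 19·(40 − L) = 304.
Then 40 − L = 16, giving L = 24.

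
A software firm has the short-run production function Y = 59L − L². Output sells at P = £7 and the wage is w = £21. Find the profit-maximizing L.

The marginal product of L is MP_L = 59 − 2L.
A price-taking firm hires until the value of the marginal product equals the wage: P·MP_L = w, so 7·(59 − 2L) = 21.
Then 59 − 2L = 3, giving L = 28.

L* = 28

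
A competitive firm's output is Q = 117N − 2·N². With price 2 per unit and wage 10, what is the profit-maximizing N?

The marginal product of N is MP_N = 117 − 4N.
A price-taking firm hires until the value of the marginal product equals the wage: P·MP_N = w, so 2·(117 − 4N) = 10.
Then 117 − 4N = 5, giving N = 28.

N* = 28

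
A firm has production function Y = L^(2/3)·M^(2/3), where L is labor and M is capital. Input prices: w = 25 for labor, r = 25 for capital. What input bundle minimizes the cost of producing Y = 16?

L* = 8, M* = 8

Cost minimization requires the marginal rate of technical substitution to equal the input-price ratio: MP_L/MP_M = w/r.
Here MP_L/MP_M = (2/3)·(M/L)/(2/3) = (M/L). Setting this equal to 25/25 = 1 gives M = L.
Substituting into Y = 16: L^(2/3)·(L)^(2/3) = 16.
Solving, L = 8 and M = 8.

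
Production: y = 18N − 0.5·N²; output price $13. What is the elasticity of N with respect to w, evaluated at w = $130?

From P·MP_N = w with MP_N = 18 − N, labor demand is N(w) = 18 − w/13.
dN/dw = −1/(13) = -1/13.
At w = 130, N = 8, so ε = (dN/dw)·(w/N) = (-1/13)·(130/8) = -1.25.

ε = -1.25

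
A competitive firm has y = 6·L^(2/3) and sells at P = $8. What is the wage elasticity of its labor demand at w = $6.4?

ε = -3

MP_L = (2/3)·6·L^(-1/3), so P·MP_L = w gives 32·L^(-1/3) = w.
Solving, L(w) = (32/w)^(3). This is a constant-elasticity form: L ∝ w^(−3), so ε = −3.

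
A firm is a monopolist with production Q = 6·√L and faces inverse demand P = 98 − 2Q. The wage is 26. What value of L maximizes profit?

L* = 9

Marginal revenue from the inverse demand is MR = 98 − 4Q.
The marginal product is MP_L = 3·L^(-1/2).
A monopolist hires until marginal revenue product equals the wage: MR·MP_L = w.
At L, Q = 6·√L. Substituting and solving: (98 − 24·√L)·3·L^(-1/2) = 26 gives L = 9.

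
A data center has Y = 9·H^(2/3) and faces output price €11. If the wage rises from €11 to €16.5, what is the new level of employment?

H* = 64

From P·MP_H = w with MP_H = 6·H^(-1/3), the labor demand is H(w) = (66/w)^(3).
At w = 11: H = 216. At w = 16.5: H = 64.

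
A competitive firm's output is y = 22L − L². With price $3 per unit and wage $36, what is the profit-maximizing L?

L* = 5

The marginal product of L is MP_L = 22 − 2L.
A price-taking firm hires until the value of the marginal product equals the wage: P·MP_L = w, so 3·(22 − 2L) = 36.
Then 22 − 2L = 12, giving L = 5.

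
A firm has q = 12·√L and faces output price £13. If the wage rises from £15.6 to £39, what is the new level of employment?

L* = 4

From P·MP_L = w with MP_L = 6·L^(-1/2), the labor demand is L(w) = (78/w)^(2).
At w = 15.6: L = 25. At w = 39: L = 4.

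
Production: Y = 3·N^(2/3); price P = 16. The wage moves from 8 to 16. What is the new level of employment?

N* = 8

From P·MP_N = w with MP_N = 2·N^(-1/3), the labor demand is N(w) = (32/w)^(3).
At w = 8: N = 64. At w = 16: N = 8.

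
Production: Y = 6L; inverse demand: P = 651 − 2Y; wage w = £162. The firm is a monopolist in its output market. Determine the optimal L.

Marginal revenue from the inverse demand is MR = 651 − 4Y.
The marginal product is MP_L = 6.
A monopolist hires until marginal revenue product equals the wage: MR·MP_L = w.
(651 − 24L)·6 = 162, so L = 26.

L* = 26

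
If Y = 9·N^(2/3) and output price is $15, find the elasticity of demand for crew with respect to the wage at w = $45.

MP_N = (2/3)·9·N^(-1/3), so P·MP_N = w gives 90·N^(-1/3) = w.
Solving, N(w) = (90/w)^(3). This is a constant-elasticity form: N ∝ w^(−3), so ε = −3.

ε = -3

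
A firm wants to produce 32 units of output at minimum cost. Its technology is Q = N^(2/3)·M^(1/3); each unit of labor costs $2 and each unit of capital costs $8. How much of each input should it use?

Cost minimization requires the marginal rate of technical substitution to equal the input-price ratio: MP_N/MP_M = w/r.
Here MP_N/MP_M = (2/3)·(M/N)/(1/3) = 2·(M/N). Setting this equal to 2/8 = 0.25 gives M = 0.125N.
Substituting into Q = 32: N^(2/3)·(0.125N)^(1/3) = 32.
Solving, N = 64 and M = 8.

N* = 64, M* = 8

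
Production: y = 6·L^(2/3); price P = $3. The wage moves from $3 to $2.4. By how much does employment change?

ΔL = 61

From P·MP_L = w with MP_L = 4·L^(-1/3), the labor demand is L(w) = (12/w)^(3).
At w = 3: L = 64. At w = 2.4: L = 125.
ΔL = 125 − 64 = 61.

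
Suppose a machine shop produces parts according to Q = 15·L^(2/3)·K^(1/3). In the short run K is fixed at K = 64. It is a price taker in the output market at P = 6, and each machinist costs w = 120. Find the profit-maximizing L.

L* = 8

With K = 64, MP_L = (2/3)·15·L^(-1/3)·64^(1/3) = 40·L^(-1/3).
Profit maximization for a price taker requires P·MP_L = w: 6·40·L^(-1/3) = 120.
So L^(-1/3) = 0.5, which gives L = 8.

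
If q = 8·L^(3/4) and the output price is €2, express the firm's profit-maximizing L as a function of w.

MP_L = (3/4)·8·L^(-1/4) = 6·L^(-1/4).
Setting P·MP_L = w: 12·L^(-1/4) = w.
Solving for L: L^(-1/4) = w/12, so L = (12/w)^(4).

L(w) = 20736/w^(4)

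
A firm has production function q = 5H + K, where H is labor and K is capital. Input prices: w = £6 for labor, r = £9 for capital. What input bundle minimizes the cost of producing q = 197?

The inputs are perfect substitutes, so the firm uses whichever has the lower cost per unit of output.
Cost per unit of output via H is 1.2; via K it is 9. H is cheaper.
Producing q = 197 with H alone: H = 39.4, K = 0.

H* = 39.4, K* = 0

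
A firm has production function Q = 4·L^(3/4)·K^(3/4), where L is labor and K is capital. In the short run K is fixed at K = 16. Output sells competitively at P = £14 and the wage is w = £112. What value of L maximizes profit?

With K = 16, MP_L = (3/4)·4·L^(-1/4)·16^(3/4) = 24·L^(-1/4).
Profit maximization for a price taker requires P·MP_L = w: 14·24·L^(-1/4) = 112.
So L^(-1/4) = 1/3, which gives L = 81.

L* = 81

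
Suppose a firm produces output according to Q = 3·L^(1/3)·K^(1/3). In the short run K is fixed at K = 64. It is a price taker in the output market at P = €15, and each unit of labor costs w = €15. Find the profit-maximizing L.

With K = 64, MP_L = (1/3)·3·L^(-2/3)·64^(1/3) = 4·L^(-2/3).
Profit maximization for a price taker requires P·MP_L = w: 15·4·L^(-2/3) = 15.
So L^(-2/3) = 0.25, which gives L = 8.

L* = 8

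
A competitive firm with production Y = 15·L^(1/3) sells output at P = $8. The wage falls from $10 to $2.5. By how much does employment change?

ΔL = 56

From P·MP_L = w with MP_L = 5·L^(-2/3), the labor demand is L(w) = (40/w)^(3/2).
At w = 10: L = 8. At w = 2.5: L = 64.
ΔL = 64 − 8 = 56.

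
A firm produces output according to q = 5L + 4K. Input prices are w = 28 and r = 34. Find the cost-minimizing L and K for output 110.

The inputs are perfect substitutes, so the firm uses whichever has the lower cost per unit of output.
Cost per unit of output via L is w/5 = 5.6; via K it is r/4 = 8.5. L is cheaper.
Producing q = 110 with L alone: L = 22, K = 0.

L* = 22, K* = 0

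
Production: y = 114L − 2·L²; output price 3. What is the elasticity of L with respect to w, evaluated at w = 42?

From P·MP_L = w with MP_L = 114 − 4L, labor demand is L(w) = (114 − w/3)/4.
dL/dw = −1/(12) = -1/12.
At w = 42, L = 25, so ε = (dL/dw)·(w/L) = (-1/12)·(42/25) = -0.14.

ε = -0.14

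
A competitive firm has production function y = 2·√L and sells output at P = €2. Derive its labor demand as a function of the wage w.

L(w) = 4/w²

MP_L = (1/2)·2·L^(-1/2) = L^(-1/2).
Setting P·MP_L = w: 2·L^(-1/2) = w.
Solving for L: L^(-1/2) = w/2, so L = (2/w)^(2).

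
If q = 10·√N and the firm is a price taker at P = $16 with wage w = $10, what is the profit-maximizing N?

MP_N = (1/2)·10·N^(-1/2) = 5·N^(-1/2).
Profit maximization for a price taker requires P·MP_N = w: 16·5·N^(-1/2) = 10.
So N^(-1/2) = 0.125, which gives N = 64.

N* = 64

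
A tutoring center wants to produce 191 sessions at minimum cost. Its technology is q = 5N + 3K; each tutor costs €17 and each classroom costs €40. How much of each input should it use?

The inputs are perfect substitutes, so the firm uses whichever has the lower cost per unit of output.
Cost per unit of output via N is w/5 = 3.4; via K it is r/3 = 40/3. N is cheaper.
Producing q = 191 with N alone: N = 38.2, K = 0.

N* = 38.2, K* = 0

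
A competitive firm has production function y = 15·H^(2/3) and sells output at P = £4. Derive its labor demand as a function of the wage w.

H(w) = 64000/w³

MP_H = (2/3)·15·H^(-1/3) = 10·H^(-1/3).
Setting P·MP_H = w: 40·H^(-1/3) = w.
Solving for H: H^(-1/3) = w/40, so H = (40/w)^(3).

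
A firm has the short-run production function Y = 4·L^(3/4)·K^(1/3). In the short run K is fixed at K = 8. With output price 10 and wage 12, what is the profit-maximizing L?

With K = 8, MP_L = (3/4)·4·L^(-1/4)·8^(1/3) = 6·L^(-1/4).
Profit maximization for a price taker requires P·MP_L = w: 10·6·L^(-1/4) = 12.
So L^(-1/4) = 0.2, which gives L = 625.

L* = 625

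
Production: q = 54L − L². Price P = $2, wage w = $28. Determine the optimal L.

The marginal product of L is MP_L = 54 − 2L.
A price-taking firm hires until the value of the marginal product equals the wage: P·MP_L = w, so 2·(54 − 2L) = 28.
Then 54 − 2L = 14, giving L = 20.

L* = 20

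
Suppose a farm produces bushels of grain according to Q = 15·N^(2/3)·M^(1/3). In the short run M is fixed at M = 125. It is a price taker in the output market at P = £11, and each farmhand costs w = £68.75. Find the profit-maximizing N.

With M = 125, MP_N = (2/3)·15·N^(-1/3)·125^(1/3) = 50·N^(-1/3).
Profit maximization for a price taker requires P·MP_N = w: 11·50·N^(-1/3) = 68.75.
So N^(-1/3) = 0.125, which gives N = 512.

N* = 512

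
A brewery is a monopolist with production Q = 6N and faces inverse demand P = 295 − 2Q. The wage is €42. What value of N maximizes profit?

Marginal revenue from the inverse demand is MR = 295 − 4Q.
The marginal product is MP_N = 6.
A monopolist hires until marginal revenue product equals the wage: MR·MP_N = w.
(295 − 24N)·6 = 42, so N = 12.

N* = 12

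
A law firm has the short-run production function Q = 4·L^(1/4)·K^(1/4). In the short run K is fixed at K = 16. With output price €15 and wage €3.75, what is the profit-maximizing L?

L* = 16

With K = 16, MP_L = (1/4)·4·L^(-3/4)·16^(1/4) = 2·L^(-3/4).
Profit maximization for a price taker requires P·MP_L = w: 15·2·L^(-3/4) = 3.75.
So L^(-3/4) = 0.125, which gives L = 16.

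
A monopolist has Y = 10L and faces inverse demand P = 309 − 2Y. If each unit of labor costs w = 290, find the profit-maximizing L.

L* = 7

Marginal revenue from the inverse demand is MR = 309 − 4Y.
The marginal product is MP_L = 10.
A monopolist hires until marginal revenue product equals the wage: MR·MP_L = w.
(309 − 40L)·10 = 290, so L = 7.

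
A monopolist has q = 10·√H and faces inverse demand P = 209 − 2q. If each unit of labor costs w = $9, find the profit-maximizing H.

Marginal revenue from the inverse demand is MR = 209 − 4q.
The marginal product is MP_H = 5·H^(-1/2).
A monopolist hires until marginal revenue product equals the wage: MR·MP_H = w.
At H, q = 10·√H. Substituting and solving: (209 − 40·√H)·5·H^(-1/2) = 9 gives H = 25.

H* = 25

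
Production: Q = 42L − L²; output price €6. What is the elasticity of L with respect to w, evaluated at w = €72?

From P·MP_L = w with MP_L = 42 − 2L, labor demand is L(w) = (42 − w/6)/2.
dL/dw = −1/(12) = -1/12.
At w = 72, L = 15, so ε = (dL/dw)·(w/L) = (-1/12)·(72/15) = -0.4.

ε = -0.4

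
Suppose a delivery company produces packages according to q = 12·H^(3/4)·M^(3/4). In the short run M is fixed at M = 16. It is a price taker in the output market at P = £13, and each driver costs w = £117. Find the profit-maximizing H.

With M = 16, MP_H = (3/4)·12·H^(-1/4)·16^(3/4) = 72·H^(-1/4).
Profit maximization for a price taker requires P·MP_H = w: 13·72·H^(-1/4) = 117.
So H^(-1/4) = 0.125, which gives H = 4096.

H* = 4096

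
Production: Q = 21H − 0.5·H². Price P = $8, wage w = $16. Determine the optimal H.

H* = 19

The marginal product of H is MP_H = 21 − H.
A price-taking firm hires until the value of the marginal product equals the wage: P·MP_H = w, so 8·(21 − H) = 16.
Then 21 − H = 2, giving H = 19.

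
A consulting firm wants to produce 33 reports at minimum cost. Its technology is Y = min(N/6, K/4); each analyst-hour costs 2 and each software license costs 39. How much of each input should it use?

With a fixed-proportions technology, the cost-minimizing bundle uses no slack in either input: N/6 = K/4 = Y.
So N = 6·33 = 198 and K = 4·33 = 132.

N* = 198, K* = 132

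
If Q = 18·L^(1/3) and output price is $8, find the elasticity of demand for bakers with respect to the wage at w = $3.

MP_L = (1/3)·18·L^(-2/3), so P·MP_L = w gives 48·L^(-2/3) = w.
Solving, L(w) = (48/w)^(3/2). This is a constant-elasticity form: L ∝ w^(−3/2), so ε = −3/2.

ε = -1.5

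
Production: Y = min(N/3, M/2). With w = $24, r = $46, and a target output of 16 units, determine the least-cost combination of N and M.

With a fixed-proportions technology, the cost-minimizing bundle uses no slack in either input: N/3 = M/2 = Y.
So N = 3·16 = 48 and M = 2·16 = 32.

N* = 48, M* = 32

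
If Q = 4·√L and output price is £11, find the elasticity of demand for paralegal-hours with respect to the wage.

ε = -2

MP_L = (1/2)·4·L^(-1/2), so P·MP_L = w gives 22·L^(-1/2) = w.
Solving, L(w) = (22/w)^(2). This is a constant-elasticity form: L ∝ w^(−2), so ε = −2.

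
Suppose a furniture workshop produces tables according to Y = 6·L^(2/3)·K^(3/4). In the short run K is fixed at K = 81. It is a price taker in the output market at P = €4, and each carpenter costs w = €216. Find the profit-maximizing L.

L* = 8

With K = 81, MP_L = (2/3)·6·L^(-1/3)·81^(3/4) = 108·L^(-1/3).
Profit maximization for a price taker requires P·MP_L = w: 4·108·L^(-1/3) = 216.
So L^(-1/3) = 0.5, which gives L = 8.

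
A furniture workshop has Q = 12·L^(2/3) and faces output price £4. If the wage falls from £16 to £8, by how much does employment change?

From P·MP_L = w with MP_L = 8·L^(-1/3), the labor demand is L(w) = (32/w)^(3).
At w = 16: L = 8. At w = 8: L = 64.
ΔL = 64 − 8 = 56.

ΔL = 56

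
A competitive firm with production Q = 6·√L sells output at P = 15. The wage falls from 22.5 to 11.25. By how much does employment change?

ΔL = 12

From P·MP_L = w with MP_L = 3·L^(-1/2), the labor demand is L(w) = (45/w)^(2).
At w = 22.5: L = 4. At w = 11.25: L = 16.
ΔL = 16 − 4 = 12.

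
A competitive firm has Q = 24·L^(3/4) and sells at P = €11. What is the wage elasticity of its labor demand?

ε = -4

MP_L = (3/4)·24·L^(-1/4), so P·MP_L = w gives 198·L^(-1/4) = w.
Solving, L(w) = (198/w)^(4). This is a constant-elasticity form: L ∝ w^(−4), so ε = −4.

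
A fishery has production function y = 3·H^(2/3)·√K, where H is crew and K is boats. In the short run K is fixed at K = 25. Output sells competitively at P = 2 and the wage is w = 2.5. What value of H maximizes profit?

With K = 25, MP_H = (2/3)·3·H^(-1/3)·25^(1/2) = 10·H^(-1/3).
Profit maximization for a price taker requires P·MP_H = w: 2·10·H^(-1/3) = 2.5.
So H^(-1/3) = 0.125, which gives H = 512.

H* = 512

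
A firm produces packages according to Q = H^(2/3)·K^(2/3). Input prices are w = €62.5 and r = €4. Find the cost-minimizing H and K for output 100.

Cost minimization requires the marginal rate of technical substitution to equal the input-price ratio: MP_H/MP_K = w/r.
Here MP_H/MP_K = (2/3)·(K/H)/(2/3) = (K/H). Setting this equal to 62.5/4 = 15.625 gives K = 15.625H.
Substituting into Q = 100: H^(2/3)·(15.625H)^(2/3) = 100.
Solving, H = 8 and K = 125.

H* = 8, K* = 125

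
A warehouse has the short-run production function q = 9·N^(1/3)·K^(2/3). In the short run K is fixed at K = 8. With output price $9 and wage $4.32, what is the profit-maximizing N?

N* = 125

With K = 8, MP_N = (1/3)·9·N^(-2/3)·8^(2/3) = 12·N^(-2/3).
Profit maximization for a price taker requires P·MP_N = w: 9·12·N^(-2/3) = 4.32.
So N^(-2/3) = 0.04, which gives N = 125.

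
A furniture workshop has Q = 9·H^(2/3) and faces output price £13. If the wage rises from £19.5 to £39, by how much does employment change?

ΔH = -56

From P·MP_H = w with MP_H = 6·H^(-1/3), the labor demand is H(w) = (78/w)^(3).
At w = 19.5: H = 64. At w = 39: H = 8.
ΔH = 8 − 64 = -56.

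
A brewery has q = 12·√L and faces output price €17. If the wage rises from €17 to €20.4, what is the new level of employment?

L* = 25

From P·MP_L = w with MP_L = 6·L^(-1/2), the labor demand is L(w) = (102/w)^(2).
At w = 17: L = 36. At w = 20.4: L = 25.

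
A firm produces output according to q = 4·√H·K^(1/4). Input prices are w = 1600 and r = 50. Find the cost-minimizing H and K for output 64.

H* = 16, K* = 256

Cost minimization requires the marginal rate of technical substitution to equal the input-price ratio: MP_H/MP_K = w/r.
Here MP_H/MP_K = (1/2)·(K/H)/(1/4) = 2·(K/H). Setting this equal to 1600/50 = 32 gives K = 16H.
Substituting into q = 64: 4·H^(1/2)·(16H)^(1/4) = 64.
Solving, H = 16 and K = 256.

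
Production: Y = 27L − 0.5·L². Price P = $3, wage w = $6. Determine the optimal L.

L* = 25

The marginal product of L is MP_L = 27 − L.
A price-taking firm hires until the value of the marginal product equals the wage: P·MP_L = w, so 3·(27 − L) = 6.
Then 27 − L = 2, giving L = 25.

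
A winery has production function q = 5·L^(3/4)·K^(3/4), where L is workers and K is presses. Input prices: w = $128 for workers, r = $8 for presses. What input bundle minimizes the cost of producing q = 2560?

Cost minimization requires the marginal rate of technical substitution to equal the input-price ratio: MP_L/MP_K = w/r.
Here MP_L/MP_K = (3/4)·(K/L)/(3/4) = (K/L). Setting this equal to 128/8 = 16 gives K = 16L.
Substituting into q = 2560: 5·L^(3/4)·(16L)^(3/4) = 2560.
Solving, L = 16 and K = 256.

L* = 16, K* = 256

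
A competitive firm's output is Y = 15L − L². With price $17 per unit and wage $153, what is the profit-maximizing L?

L* = 3

The marginal product of L is MP_L = 15 − 2L.
A price-taking firm hires until the value of the marginal product equals the wage: P·MP_L = w, so 17·(15 − 2L) = 153.
Then 15 − 2L = 9, giving L = 3.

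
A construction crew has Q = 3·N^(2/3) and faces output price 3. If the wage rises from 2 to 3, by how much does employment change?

From P·MP_N = w with MP_N = 2·N^(-1/3), the labor demand is N(w) = (6/w)^(3).
At w = 2: N = 27. At w = 3: N = 8.
ΔN = 8 − 27 = -19.

ΔN = -19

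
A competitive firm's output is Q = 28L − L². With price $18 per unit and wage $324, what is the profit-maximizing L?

L* = 5

The marginal product of L is MP_L = 28 − 2L.
A price-taking firm hires until the value of the marginal product equals the wage: P·MP_L = w, so 18·(28 − 2L) = 324.
Then 28 − 2L = 18, giving L = 5.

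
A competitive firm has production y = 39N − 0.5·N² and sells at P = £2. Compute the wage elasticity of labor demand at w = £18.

From P·MP_N = w with MP_N = 39 − N, labor demand is N(w) = 39 − w/2.
dN/dw = −1/(2) = -0.5.
At w = 18, N = 30, so ε = (dN/dw)·(w/N) = (-0.5)·(18/30) = -0.3.

ε = -0.3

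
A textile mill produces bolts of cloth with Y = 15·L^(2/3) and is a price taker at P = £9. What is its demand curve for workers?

MP_L = (2/3)·15·L^(-1/3) = 10·L^(-1/3).
Setting P·MP_L = w: 90·L^(-1/3) = w.
Solving for L: L^(-1/3) = w/90, so L = (90/w)^(3).

L(w) = 729000/w³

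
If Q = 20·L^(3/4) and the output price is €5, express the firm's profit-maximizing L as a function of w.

MP_L = (3/4)·20·L^(-1/4) = 15·L^(-1/4).
Setting P·MP_L = w: 75·L^(-1/4) = w.
Solving for L: L^(-1/4) = w/75, so L = (75/w)^(4).

L(w) = (75/w)^(4)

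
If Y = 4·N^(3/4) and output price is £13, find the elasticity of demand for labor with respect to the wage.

ε = -4

MP_N = (3/4)·4·N^(-1/4), so P·MP_N = w gives 39·N^(-1/4) = w.
Solving, N(w) = (39/w)^(4). This is a constant-elasticity form: N ∝ w^(−4), so ε = −4.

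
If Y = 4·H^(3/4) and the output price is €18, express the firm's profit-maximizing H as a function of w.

MP_H = (3/4)·4·H^(-1/4) = 3·H^(-1/4).
Setting P·MP_H = w: 54·H^(-1/4) = w.
Solving for H: H^(-1/4) = w/54, so H = (54/w)^(4).

H(w) = 8503056/w^(4)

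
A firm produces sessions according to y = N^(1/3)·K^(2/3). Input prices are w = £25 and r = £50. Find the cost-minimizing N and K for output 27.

N* = 27, K* = 27

Cost minimization requires the marginal rate of technical substitution to equal the input-price ratio: MP_N/MP_K = w/r.
Here MP_N/MP_K = (1/3)·(K/N)/(2/3) = 0.5·(K/N). Setting this equal to 25/50 = 0.5 gives K = N.
Substituting into y = 27: N^(1/3)·(N)^(2/3) = 27.
Solving, N = 27 and K = 27.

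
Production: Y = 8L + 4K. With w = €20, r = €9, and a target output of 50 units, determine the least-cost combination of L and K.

L* = 0, K* = 12.5

The inputs are perfect substitutes, so the firm uses whichever has the lower cost per unit of output.
Cost per unit of output via L is w/8 = 2.5; via K it is r/4 = 2.25. K is cheaper.
Producing Y = 50 with K alone: L = 0, K = 12.5.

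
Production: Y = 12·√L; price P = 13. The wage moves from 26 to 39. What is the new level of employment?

From P·MP_L = w with MP_L = 6·L^(-1/2), the labor demand is L(w) = (78/w)^(2).
At w = 26: L = 9. At w = 39: L = 4.

L* = 4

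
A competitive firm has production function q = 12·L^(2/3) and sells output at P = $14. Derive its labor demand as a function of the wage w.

L(w) = 1404928/w³

MP_L = (2/3)·12·L^(-1/3) = 8·L^(-1/3).
Setting P·MP_L = w: 112·L^(-1/3) = w.
Solving for L: L^(-1/3) = w/112, so L = (112/w)^(3).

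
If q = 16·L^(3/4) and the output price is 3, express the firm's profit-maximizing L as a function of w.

MP_L = (3/4)·16·L^(-1/4) = 12·L^(-1/4).
Setting P·MP_L = w: 36·L^(-1/4) = w.
Solving for L: L^(-1/4) = w/36, so L = (36/w)^(4).

L(w) = 1679616/w^(4)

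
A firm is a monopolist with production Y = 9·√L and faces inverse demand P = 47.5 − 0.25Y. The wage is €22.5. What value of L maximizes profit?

Marginal revenue from the inverse demand is MR = 47.5 − 0.5Y.
The marginal product is MP_L = 4.5·L^(-1/2).
A monopolist hires until marginal revenue product equals the wage: MR·MP_L = w.
At L, Y = 9·√L. Substituting and solving: (47.5 − 4.5·√L)·4.5·L^(-1/2) = 22.5 gives L = 25.

L* = 25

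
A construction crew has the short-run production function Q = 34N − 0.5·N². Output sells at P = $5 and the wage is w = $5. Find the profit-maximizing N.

The marginal product of N is MP_N = 34 − N.
A price-taking firm hires until the value of the marginal product equals the wage: P·MP_N = w, so 5·(34 − N) = 5.
Then 34 − N = 1, giving N = 33.

N* = 33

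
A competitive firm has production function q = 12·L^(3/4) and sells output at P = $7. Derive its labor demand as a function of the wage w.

MP_L = (3/4)·12·L^(-1/4) = 9·L^(-1/4).
Setting P·MP_L = w: 63·L^(-1/4) = w.
Solving for L: L^(-1/4) = w/63, so L = (63/w)^(4).

L(w) = (63/w)^(4)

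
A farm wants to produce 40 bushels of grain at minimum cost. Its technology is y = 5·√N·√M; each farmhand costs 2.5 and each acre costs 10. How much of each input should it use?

Cost minimization requires the marginal rate of technical substitution to equal the input-price ratio: MP_N/MP_M = w/r.
Here MP_N/MP_M = (1/2)·(M/N)/(1/2) = (M/N). Setting this equal to 2.5/10 = 0.25 gives M = 0.25N.
Substituting into y = 40: 5·N^(1/2)·(0.25N)^(1/2) = 40.
Solving, N = 16 and M = 4.

N* = 16, M* = 4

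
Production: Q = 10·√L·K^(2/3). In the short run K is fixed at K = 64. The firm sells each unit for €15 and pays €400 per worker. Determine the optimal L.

With K = 64, MP_L = (1/2)·10·L^(-1/2)·64^(2/3) = 80·L^(-1/2).
Profit maximization for a price taker requires P·MP_L = w: 15·80·L^(-1/2) = 400.
So L^(-1/2) = 1/3, which gives L = 9.

L* = 9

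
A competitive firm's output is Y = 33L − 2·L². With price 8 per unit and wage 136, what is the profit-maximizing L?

The marginal product of L is MP_L = 33 − 4L.
A price-taking firm hires until the value of the marginal product equals the wage: P·MP_L = w, so 8·(33 − 4L) = 136.
Then 33 − 4L = 17, giving L = 4.

L* = 4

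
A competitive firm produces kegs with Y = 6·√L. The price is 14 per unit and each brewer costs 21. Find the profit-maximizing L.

L* = 4

MP_L = (1/2)·6·L^(-1/2) = 3·L^(-1/2).
Profit maximization for a price taker requires P·MP_L = w: 14·3·L^(-1/2) = 21.
So L^(-1/2) = 0.5, which gives L = 4.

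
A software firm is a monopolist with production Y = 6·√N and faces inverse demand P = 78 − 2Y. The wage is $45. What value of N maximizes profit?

Marginal revenue from the inverse demand is MR = 78 − 4Y.
The marginal product is MP_N = 3·N^(-1/2).
A monopolist hires until marginal revenue product equals the wage: MR·MP_N = w.
At N, Y = 6·√N. Substituting and solving: (78 − 24·√N)·3·N^(-1/2) = 45 gives N = 4.

N* = 4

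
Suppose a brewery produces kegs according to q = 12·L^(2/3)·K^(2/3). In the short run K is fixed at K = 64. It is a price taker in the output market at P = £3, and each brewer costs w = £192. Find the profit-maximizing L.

L* = 8

With K = 64, MP_L = (2/3)·12·L^(-1/3)·64^(2/3) = 128·L^(-1/3).
Profit maximization for a price taker requires P·MP_L = w: 3·128·L^(-1/3) = 192.
So L^(-1/3) = 0.5, which gives L = 8.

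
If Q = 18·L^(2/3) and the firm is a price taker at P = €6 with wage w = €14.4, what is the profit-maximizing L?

MP_L = (2/3)·18·L^(-1/3) = 12·L^(-1/3).
Profit maximization for a price taker requires P·MP_L = w: 6·12·L^(-1/3) = 14.4.
So L^(-1/3) = 0.2, which gives L = 125.

L* = 125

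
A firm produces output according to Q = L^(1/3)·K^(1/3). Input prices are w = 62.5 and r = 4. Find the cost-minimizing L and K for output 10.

L* = 8, K* = 125

Cost minimization requires the marginal rate of technical substitution to equal the input-price ratio: MP_L/MP_K = w/r.
Here MP_L/MP_K = (1/3)·(K/L)/(1/3) = (K/L). Setting this equal to 62.5/4 = 15.625 gives K = 15.625L.
Substituting into Q = 10: L^(1/3)·(15.625L)^(1/3) = 10.
Solving, L = 8 and K = 125.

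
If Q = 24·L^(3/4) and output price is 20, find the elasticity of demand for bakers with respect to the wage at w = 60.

ε = -4

MP_L = (3/4)·24·L^(-1/4), so P·MP_L = w gives 360·L^(-1/4) = w.
Solving, L(w) = (360/w)^(4). This is a constant-elasticity form: L ∝ w^(−4), so ε = −4.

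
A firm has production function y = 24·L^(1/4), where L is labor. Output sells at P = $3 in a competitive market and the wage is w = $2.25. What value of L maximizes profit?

L* = 16

MP_L = (1/4)·24·L^(-3/4) = 6·L^(-3/4).
Profit maximization for a price taker requires P·MP_L = w: 3·6·L^(-3/4) = 2.25.
So L^(-3/4) = 0.125, which gives L = 16.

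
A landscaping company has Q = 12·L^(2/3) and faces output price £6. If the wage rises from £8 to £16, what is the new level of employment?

L* = 27

From P·MP_L = w with MP_L = 8·L^(-1/3), the labor demand is L(w) = (48/w)^(3).
At w = 8: L = 216. At w = 16: L = 27.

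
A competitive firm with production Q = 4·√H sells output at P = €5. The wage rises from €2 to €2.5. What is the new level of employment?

H* = 16

From P·MP_H = w with MP_H = 2·H^(-1/2), the labor demand is H(w) = (10/w)^(2).
At w = 2: H = 25. At w = 2.5: H = 16.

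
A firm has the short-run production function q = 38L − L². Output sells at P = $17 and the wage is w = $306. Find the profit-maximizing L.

L* = 10

The marginal product of L is MP_L = 38 − 2L.
A price-taking firm hires until the value of the marginal product equals the wage: P·MP_L = w, so 17·(38 − 2L) = 306.
Then 38 − 2L = 18, giving L = 10.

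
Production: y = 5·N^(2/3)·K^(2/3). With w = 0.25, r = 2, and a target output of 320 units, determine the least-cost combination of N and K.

N* = 64, K* = 8

Cost minimization requires the marginal rate of technical substitution to equal the input-price ratio: MP_N/MP_K = w/r.
Here MP_N/MP_K = (2/3)·(K/N)/(2/3) = (K/N). Setting this equal to 0.25/2 = 0.125 gives K = 0.125N.
Substituting into y = 320: 5·N^(2/3)·(0.125N)^(2/3) = 320.
Solving, N = 64 and K = 8.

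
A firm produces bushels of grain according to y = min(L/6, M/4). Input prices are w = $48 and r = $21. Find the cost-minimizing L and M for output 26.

With a fixed-proportions technology, the cost-minimizing bundle uses no slack in either input: L/6 = M/4 = y.
So L = 6·26 = 156 and M = 4·26 = 104.

L* = 156, M* = 104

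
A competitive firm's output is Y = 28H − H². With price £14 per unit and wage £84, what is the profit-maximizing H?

H* = 11

The marginal product of H is MP_H = 28 − 2H.
A price-taking firm hires until the value of the marginal product equals the wage: P·MP_H = w, so 14·(28 − 2H) = 84.
Then 28 − 2H = 6, giving H = 11.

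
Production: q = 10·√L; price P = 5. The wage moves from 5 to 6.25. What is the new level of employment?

From P·MP_L = w with MP_L = 5·L^(-1/2), the labor demand is L(w) = (25/w)^(2).
At w = 5: L = 25. At w = 6.25: L = 16.

L* = 16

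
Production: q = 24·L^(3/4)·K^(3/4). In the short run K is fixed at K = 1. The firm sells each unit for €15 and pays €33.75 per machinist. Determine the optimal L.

L* = 4096

With K = 1, MP_L = (3/4)·24·L^(-1/4)·1^(3/4) = 18·L^(-1/4).
Profit maximization for a price taker requires P·MP_L = w: 15·18·L^(-1/4) = 33.75.
So L^(-1/4) = 0.125, which gives L = 4096.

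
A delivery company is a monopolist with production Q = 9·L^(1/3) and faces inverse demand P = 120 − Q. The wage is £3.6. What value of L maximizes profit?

Marginal revenue from the inverse demand is MR = 120 − 2Q.
The marginal product is MP_L = 3·L^(-2/3).
A monopolist hires until marginal revenue product equals the wage: MR·MP_L = w.
At L, Q = 9·L^(1/3). Substituting and solving: (120 − 18·L^(1/3))·3·L^(-2/3) = 3.6 gives L = 125.

L* = 125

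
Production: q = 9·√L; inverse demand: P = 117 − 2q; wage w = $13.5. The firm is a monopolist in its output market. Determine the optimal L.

Marginal revenue from the inverse demand is MR = 117 − 4q.
The marginal product is MP_L = 4.5·L^(-1/2).
A monopolist hires until marginal revenue product equals the wage: MR·MP_L = w.
At L, q = 9·√L. Substituting and solving: (117 − 36·√L)·4.5·L^(-1/2) = 13.5 gives L = 9.

L* = 9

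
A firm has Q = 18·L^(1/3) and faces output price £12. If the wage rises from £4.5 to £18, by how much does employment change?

From P·MP_L = w with MP_L = 6·L^(-2/3), the labor demand is L(w) = (72/w)^(3/2).
At w = 4.5: L = 64. At w = 18: L = 8.
ΔL = 8 − 64 = -56.

ΔL = -56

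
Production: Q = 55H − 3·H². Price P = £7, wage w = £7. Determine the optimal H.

H* = 9

The marginal product of H is MP_H = 55 − 6H.
A price-taking firm hires until the value of the marginal product equals the wage: P·MP_H = w, so 7·(55 − 6H) = 7.
Then 55 − 6H = 1, giving H = 9.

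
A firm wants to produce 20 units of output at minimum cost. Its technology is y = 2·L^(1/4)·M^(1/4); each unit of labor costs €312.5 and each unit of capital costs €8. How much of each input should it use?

L* = 16, M* = 625

Cost minimization requires the marginal rate of technical substitution to equal the input-price ratio: MP_L/MP_M = w/r.
Here MP_L/MP_M = (1/4)·(M/L)/(1/4) = (M/L). Setting this equal to 312.5/8 = 39.0625 gives M = 39.0625L.
Substituting into y = 20: 2·L^(1/4)·(39.0625L)^(1/4) = 20.
Solving, L = 16 and M = 625.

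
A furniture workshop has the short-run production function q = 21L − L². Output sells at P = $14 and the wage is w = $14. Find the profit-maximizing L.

The marginal product of L is MP_L = 21 − 2L.
A price-taking firm hires until the value of the marginal product equals the wage: P·MP_L = w, so 14·(21 − 2L) = 14.
Then 21 − 2L = 1, giving L = 10.

L* = 10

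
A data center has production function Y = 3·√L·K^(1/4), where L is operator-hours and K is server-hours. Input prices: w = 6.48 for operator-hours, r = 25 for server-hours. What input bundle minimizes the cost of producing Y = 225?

Cost minimization requires the marginal rate of technical substitution to equal the input-price ratio: MP_L/MP_K = w/r.
Here MP_L/MP_K = (1/2)·(K/L)/(1/4) = 2·(K/L). Setting this equal to 6.48/25 = 0.2592 gives K = 0.1296L.
Substituting into Y = 225: 3·L^(1/2)·(0.1296L)^(1/4) = 225.
Solving, L = 625 and K = 81.

L* = 625, K* = 81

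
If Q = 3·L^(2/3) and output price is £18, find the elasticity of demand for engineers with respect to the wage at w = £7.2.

ε = -3

MP_L = (2/3)·3·L^(-1/3), so P·MP_L = w gives 36·L^(-1/3) = w.
Solving, L(w) = (36/w)^(3). This is a constant-elasticity form: L ∝ w^(−3), so ε = −3.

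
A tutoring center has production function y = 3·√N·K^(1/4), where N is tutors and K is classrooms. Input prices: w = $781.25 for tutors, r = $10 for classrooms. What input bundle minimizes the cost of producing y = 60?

Cost minimization requires the marginal rate of technical substitution to equal the input-price ratio: MP_N/MP_K = w/r.
Here MP_N/MP_K = (1/2)·(K/N)/(1/4) = 2·(K/N). Setting this equal to 781.25/10 = 78.125 gives K = 39.0625N.
Substituting into y = 60: 3·N^(1/2)·(39.0625N)^(1/4) = 60.
Solving, N = 16 and K = 625.

N* = 16, K* = 625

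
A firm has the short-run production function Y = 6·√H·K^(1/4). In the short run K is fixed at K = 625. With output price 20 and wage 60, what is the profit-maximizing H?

H* = 25

With K = 625, MP_H = (1/2)·6·H^(-1/2)·625^(1/4) = 15·H^(-1/2).
Profit maximization for a price taker requires P·MP_H = w: 20·15·H^(-1/2) = 60.
So H^(-1/2) = 0.2, which gives H = 25.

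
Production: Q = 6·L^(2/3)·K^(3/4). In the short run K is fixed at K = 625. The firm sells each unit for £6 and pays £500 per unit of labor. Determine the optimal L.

With K = 625, MP_L = (2/3)·6·L^(-1/3)·625^(3/4) = 500·L^(-1/3).
Profit maximization for a price taker requires P·MP_L = w: 6·500·L^(-1/3) = 500.
So L^(-1/3) = 1/6, which gives L = 216.

L* = 216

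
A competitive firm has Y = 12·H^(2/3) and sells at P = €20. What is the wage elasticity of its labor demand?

MP_H = (2/3)·12·H^(-1/3), so P·MP_H = w gives 160·H^(-1/3) = w.
Solving, H(w) = (160/w)^(3). This is a constant-elasticity form: H ∝ w^(−3), so ε = −3.

ε = -3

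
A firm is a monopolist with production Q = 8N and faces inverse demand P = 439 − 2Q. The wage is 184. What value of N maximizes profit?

Marginal revenue from the inverse demand is MR = 439 − 4Q.
The marginal product is MP_N = 8.
A monopolist hires until marginal revenue product equals the wage: MR·MP_N = w.
(439 − 32N)·8 = 184, so N = 13.

N* = 13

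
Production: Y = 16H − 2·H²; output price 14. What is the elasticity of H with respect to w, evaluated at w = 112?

From P·MP_H = w with MP_H = 16 − 4H, labor demand is H(w) = (16 − w/14)/4.
dH/dw = −1/(56) = -1/56.
At w = 112, H = 2, so ε = (dH/dw)·(w/H) = (-1/56)·(112/2) = -1.

ε = -1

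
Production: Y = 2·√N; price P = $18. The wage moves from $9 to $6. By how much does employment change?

From P·MP_N = w with MP_N = N^(-1/2), the labor demand is N(w) = (18/w)^(2).
At w = 9: N = 4. At w = 6: N = 9.
ΔN = 9 − 4 = 5.

ΔN = 5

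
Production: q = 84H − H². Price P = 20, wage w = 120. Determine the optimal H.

The marginal product of H is MP_H = 84 − 2H.
A price-taking firm hires until the value of the marginal product equals the wage: P·MP_H = w, so 20·(84 − 2H) = 120.
Then 84 − 2H = 6, giving H = 39.

H* = 39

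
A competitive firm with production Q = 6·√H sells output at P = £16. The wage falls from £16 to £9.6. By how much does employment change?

From P·MP_H = w with MP_H = 3·H^(-1/2), the labor demand is H(w) = (48/w)^(2).
At w = 16: H = 9. At w = 9.6: H = 25.
ΔH = 25 − 9 = 16.

ΔH = 16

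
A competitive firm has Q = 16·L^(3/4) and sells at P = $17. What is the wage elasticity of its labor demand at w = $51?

ε = -4

MP_L = (3/4)·16·L^(-1/4), so P·MP_L = w gives 204·L^(-1/4) = w.
Solving, L(w) = (204/w)^(4). This is a constant-elasticity form: L ∝ w^(−4), so ε = −4.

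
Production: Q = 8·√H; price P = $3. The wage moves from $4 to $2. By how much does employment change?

ΔH = 27

From P·MP_H = w with MP_H = 4·H^(-1/2), the labor demand is H(w) = (12/w)^(2).
At w = 4: H = 9. At w = 2: H = 36.
ΔH = 36 − 9 = 27.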